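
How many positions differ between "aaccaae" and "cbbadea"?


Comparing "aaccaae" and "cbbadea" position by position:
  Position 0: 'a' vs 'c' => DIFFER
  Position 1: 'a' vs 'b' => DIFFER
  Position 2: 'c' vs 'b' => DIFFER
  Position 3: 'c' vs 'a' => DIFFER
  Position 4: 'a' vs 'd' => DIFFER
  Position 5: 'a' vs 'e' => DIFFER
  Position 6: 'e' vs 'a' => DIFFER
Positions that differ: 7

7


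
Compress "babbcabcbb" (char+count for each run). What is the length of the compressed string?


Input: babbcabcbb
Runs:
  'b' x 1 => "b1"
  'a' x 1 => "a1"
  'b' x 2 => "b2"
  'c' x 1 => "c1"
  'a' x 1 => "a1"
  'b' x 1 => "b1"
  'c' x 1 => "c1"
  'b' x 2 => "b2"
Compressed: "b1a1b2c1a1b1c1b2"
Compressed length: 16

16


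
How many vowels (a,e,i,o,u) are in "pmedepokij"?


Input: pmedepokij
Checking each character:
  'p' at position 0: consonant
  'm' at position 1: consonant
  'e' at position 2: vowel (running total: 1)
  'd' at position 3: consonant
  'e' at position 4: vowel (running total: 2)
  'p' at position 5: consonant
  'o' at position 6: vowel (running total: 3)
  'k' at position 7: consonant
  'i' at position 8: vowel (running total: 4)
  'j' at position 9: consonant
Total vowels: 4

4


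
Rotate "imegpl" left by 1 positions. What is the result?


Input: "imegpl", rotate left by 1
First 1 characters: "i"
Remaining characters: "megpl"
Concatenate remaining + first: "megpl" + "i" = "megpli"

megpli


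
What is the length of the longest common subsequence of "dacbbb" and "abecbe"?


LCS of "dacbbb" and "abecbe"
DP table:
           a    b    e    c    b    e
      0    0    0    0    0    0    0
  d   0    0    0    0    0    0    0
  a   0    1    1    1    1    1    1
  c   0    1    1    1    2    2    2
  b   0    1    2    2    2    3    3
  b   0    1    2    2    2    3    3
  b   0    1    2    2    2    3    3
LCS length = dp[6][6] = 3

3


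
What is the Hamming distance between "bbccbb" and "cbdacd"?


Comparing "bbccbb" and "cbdacd" position by position:
  Position 0: 'b' vs 'c' => differ
  Position 1: 'b' vs 'b' => same
  Position 2: 'c' vs 'd' => differ
  Position 3: 'c' vs 'a' => differ
  Position 4: 'b' vs 'c' => differ
  Position 5: 'b' vs 'd' => differ
Total differences (Hamming distance): 5

5


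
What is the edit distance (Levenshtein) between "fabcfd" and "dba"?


Computing edit distance: "fabcfd" -> "dba"
DP table:
           d    b    a
      0    1    2    3
  f   1    1    2    3
  a   2    2    2    2
  b   3    3    2    3
  c   4    4    3    3
  f   5    5    4    4
  d   6    5    5    5
Edit distance = dp[6][3] = 5

5


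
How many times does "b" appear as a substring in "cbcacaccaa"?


Searching for "b" in "cbcacaccaa"
Scanning each position:
  Position 0: "c" => no
  Position 1: "b" => MATCH
  Position 2: "c" => no
  Position 3: "a" => no
  Position 4: "c" => no
  Position 5: "a" => no
  Position 6: "c" => no
  Position 7: "c" => no
  Position 8: "a" => no
  Position 9: "a" => no
Total occurrences: 1

1


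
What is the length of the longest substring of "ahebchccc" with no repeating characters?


Input: "ahebchccc"
Sliding window (track last position of each char):
  Position 0 ('a'): window [0,0] length 1 -- new best
  Position 1 ('h'): window [0,1] length 2 -- new best
  Position 2 ('e'): window [0,2] length 3 -- new best
  Position 3 ('b'): window [0,3] length 4 -- new best
  Position 4 ('c'): window [0,4] length 5 -- new best
  Position 5 ('h'): repeat (last at 1), move window start to 2
  Position 5 ('h'): window [2,5] length 4
  Position 6 ('c'): repeat (last at 4), move window start to 5
  Position 6 ('c'): window [5,6] length 2
  Position 7 ('c'): repeat (last at 6), move window start to 7
  Position 7 ('c'): window [7,7] length 1
  Position 8 ('c'): repeat (last at 7), move window start to 8
  Position 8 ('c'): window [8,8] length 1
Longest substring with no repeats: "ahebc" with length 5

5


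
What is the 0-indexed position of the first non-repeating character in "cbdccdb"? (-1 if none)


Input: cbdccdb
Character frequencies:
  'b': 2
  'c': 3
  'd': 2
Scanning left to right for freq == 1:
  Position 0 ('c'): freq=3, skip
  Position 1 ('b'): freq=2, skip
  Position 2 ('d'): freq=2, skip
  Position 3 ('c'): freq=3, skip
  Position 4 ('c'): freq=3, skip
  Position 5 ('d'): freq=2, skip
  Position 6 ('b'): freq=2, skip
  No unique character found => answer = -1

-1


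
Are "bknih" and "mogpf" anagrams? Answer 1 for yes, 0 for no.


Strings: "bknih", "mogpf"
Sorted first:  bhikn
Sorted second: fgmop
Differ at position 0: 'b' vs 'f' => not anagrams

0


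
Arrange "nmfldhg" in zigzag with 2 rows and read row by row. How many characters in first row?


Zigzag "nmfldhg" into 2 rows:
Placing characters:
  'n' => row 0
  'm' => row 1
  'f' => row 0
  'l' => row 1
  'd' => row 0
  'h' => row 1
  'g' => row 0
Rows:
  Row 0: "nfdg"
  Row 1: "mlh"
First row length: 4

4


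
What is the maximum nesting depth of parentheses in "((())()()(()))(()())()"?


Input: "((())()()(()))(()())()"
Tracking depth:
  Position 0 '(': depth becomes 1
  Position 1 '(': depth becomes 2
  Position 2 '(': depth becomes 3
  Position 3 ')': depth becomes 2
  Position 4 ')': depth becomes 1
  Position 5 '(': depth becomes 2
  Position 6 ')': depth becomes 1
  Position 7 '(': depth becomes 2
  Position 8 ')': depth becomes 1
  Position 9 '(': depth becomes 2
  Position 10 '(': depth becomes 3
  Position 11 ')': depth becomes 2
  Position 12 ')': depth becomes 1
  Position 13 ')': depth becomes 0
  Position 14 '(': depth becomes 1
  Position 15 '(': depth becomes 2
  Position 16 ')': depth becomes 1
  Position 17 '(': depth becomes 2
  Position 18 ')': depth becomes 1
  Position 19 ')': depth becomes 0
  Position 20 '(': depth becomes 1
  Position 21 ')': depth becomes 0
Maximum depth reached: 3

3


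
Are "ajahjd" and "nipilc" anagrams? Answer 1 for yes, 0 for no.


Strings: "ajahjd", "nipilc"
Sorted first:  aadhjj
Sorted second: ciilnp
Differ at position 0: 'a' vs 'c' => not anagrams

0


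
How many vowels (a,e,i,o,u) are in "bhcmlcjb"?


Input: bhcmlcjb
Checking each character:
  'b' at position 0: consonant
  'h' at position 1: consonant
  'c' at position 2: consonant
  'm' at position 3: consonant
  'l' at position 4: consonant
  'c' at position 5: consonant
  'j' at position 6: consonant
  'b' at position 7: consonant
Total vowels: 0

0


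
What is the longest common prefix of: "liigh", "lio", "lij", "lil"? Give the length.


Words: liigh, lio, lij, lil
  Position 0: all 'l' => match
  Position 1: all 'i' => match
  Position 2: ('i', 'o', 'j', 'l') => mismatch, stop
LCP = "li" (length 2)

2


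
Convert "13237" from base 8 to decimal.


Input: "13237" in base 8
Positional expansion:
  Digit '1' (value 1) x 8^4 = 4096
  Digit '3' (value 3) x 8^3 = 1536
  Digit '2' (value 2) x 8^2 = 128
  Digit '3' (value 3) x 8^1 = 24
  Digit '7' (value 7) x 8^0 = 7
Sum = 5791

5791


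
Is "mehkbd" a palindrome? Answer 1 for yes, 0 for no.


Input: mehkbd
Reversed: dbkhem
  Compare pos 0 ('m') with pos 5 ('d'): MISMATCH
  Compare pos 1 ('e') with pos 4 ('b'): MISMATCH
  Compare pos 2 ('h') with pos 3 ('k'): MISMATCH
Result: not a palindrome

0


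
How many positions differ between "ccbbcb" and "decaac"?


Comparing "ccbbcb" and "decaac" position by position:
  Position 0: 'c' vs 'd' => DIFFER
  Position 1: 'c' vs 'e' => DIFFER
  Position 2: 'b' vs 'c' => DIFFER
  Position 3: 'b' vs 'a' => DIFFER
  Position 4: 'c' vs 'a' => DIFFER
  Position 5: 'b' vs 'c' => DIFFER
Positions that differ: 6

6


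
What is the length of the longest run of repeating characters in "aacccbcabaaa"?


Input: "aacccbcabaaa"
Scanning for longest run:
  Position 1 ('a'): continues run of 'a', length=2
  Position 2 ('c'): new char, reset run to 1
  Position 3 ('c'): continues run of 'c', length=2
  Position 4 ('c'): continues run of 'c', length=3
  Position 5 ('b'): new char, reset run to 1
  Position 6 ('c'): new char, reset run to 1
  Position 7 ('a'): new char, reset run to 1
  Position 8 ('b'): new char, reset run to 1
  Position 9 ('a'): new char, reset run to 1
  Position 10 ('a'): continues run of 'a', length=2
  Position 11 ('a'): continues run of 'a', length=3
Longest run: 'c' with length 3

3


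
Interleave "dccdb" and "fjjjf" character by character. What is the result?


Interleaving "dccdb" and "fjjjf":
  Position 0: 'd' from first, 'f' from second => "df"
  Position 1: 'c' from first, 'j' from second => "cj"
  Position 2: 'c' from first, 'j' from second => "cj"
  Position 3: 'd' from first, 'j' from second => "dj"
  Position 4: 'b' from first, 'f' from second => "bf"
Result: dfcjcjdjbf

dfcjcjdjbf


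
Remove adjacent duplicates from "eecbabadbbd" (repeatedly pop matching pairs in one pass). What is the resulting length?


Input: eecbabadbbd
Stack-based adjacent duplicate removal:
  Read 'e': push. Stack: e
  Read 'e': matches stack top 'e' => pop. Stack: (empty)
  Read 'c': push. Stack: c
  Read 'b': push. Stack: cb
  Read 'a': push. Stack: cba
  Read 'b': push. Stack: cbab
  Read 'a': push. Stack: cbaba
  Read 'd': push. Stack: cbabad
  Read 'b': push. Stack: cbabadb
  Read 'b': matches stack top 'b' => pop. Stack: cbabad
  Read 'd': matches stack top 'd' => pop. Stack: cbaba
Final stack: "cbaba" (length 5)

5


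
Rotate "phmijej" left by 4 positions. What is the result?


Input: "phmijej", rotate left by 4
First 4 characters: "phmi"
Remaining characters: "jej"
Concatenate remaining + first: "jej" + "phmi" = "jejphmi"

jejphmi


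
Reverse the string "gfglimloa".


Input: gfglimloa
Reading characters right to left:
  Position 8: 'a'
  Position 7: 'o'
  Position 6: 'l'
  Position 5: 'm'
  Position 4: 'i'
  Position 3: 'l'
  Position 2: 'g'
  Position 1: 'f'
  Position 0: 'g'
Reversed: aolmilgfg

aolmilgfg


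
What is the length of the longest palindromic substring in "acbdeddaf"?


Input: "acbdeddaf"
Checking substrings for palindromes:
  [3:6] "ded" (len 3) => palindrome
  [5:7] "dd" (len 2) => palindrome
Longest palindromic substring: "ded" with length 3

3


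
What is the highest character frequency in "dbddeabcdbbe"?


Input: dbddeabcdbbe
Character counts:
  'a': 1
  'b': 4
  'c': 1
  'd': 4
  'e': 2
Maximum frequency: 4

4


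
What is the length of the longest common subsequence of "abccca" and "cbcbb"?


LCS of "abccca" and "cbcbb"
DP table:
           c    b    c    b    b
      0    0    0    0    0    0
  a   0    0    0    0    0    0
  b   0    0    1    1    1    1
  c   0    1    1    2    2    2
  c   0    1    1    2    2    2
  c   0    1    1    2    2    2
  a   0    1    1    2    2    2
LCS length = dp[6][5] = 2

2


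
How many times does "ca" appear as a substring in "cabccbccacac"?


Searching for "ca" in "cabccbccacac"
Scanning each position:
  Position 0: "ca" => MATCH
  Position 1: "ab" => no
  Position 2: "bc" => no
  Position 3: "cc" => no
  Position 4: "cb" => no
  Position 5: "bc" => no
  Position 6: "cc" => no
  Position 7: "ca" => MATCH
  Position 8: "ac" => no
  Position 9: "ca" => MATCH
  Position 10: "ac" => no
Total occurrences: 3

3


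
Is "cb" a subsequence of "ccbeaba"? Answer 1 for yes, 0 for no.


Check if "cb" is a subsequence of "ccbeaba"
Greedy scan:
  Position 0 ('c'): matches sub[0] = 'c'
  Position 1 ('c'): no match needed
  Position 2 ('b'): matches sub[1] = 'b'
  Position 3 ('e'): no match needed
  Position 4 ('a'): no match needed
  Position 5 ('b'): no match needed
  Position 6 ('a'): no match needed
All 2 characters matched => is a subsequence

1


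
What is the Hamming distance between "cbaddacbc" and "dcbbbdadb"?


Comparing "cbaddacbc" and "dcbbbdadb" position by position:
  Position 0: 'c' vs 'd' => differ
  Position 1: 'b' vs 'c' => differ
  Position 2: 'a' vs 'b' => differ
  Position 3: 'd' vs 'b' => differ
  Position 4: 'd' vs 'b' => differ
  Position 5: 'a' vs 'd' => differ
  Position 6: 'c' vs 'a' => differ
  Position 7: 'b' vs 'd' => differ
  Position 8: 'c' vs 'b' => differ
Total differences (Hamming distance): 9

9


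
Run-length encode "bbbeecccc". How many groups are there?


Input: bbbeecccc
Scanning for consecutive runs:
  Group 1: 'b' x 3 (positions 0-2)
  Group 2: 'e' x 2 (positions 3-4)
  Group 3: 'c' x 4 (positions 5-8)
Total groups: 3

3


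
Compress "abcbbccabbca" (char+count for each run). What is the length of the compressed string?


Input: abcbbccabbca
Runs:
  'a' x 1 => "a1"
  'b' x 1 => "b1"
  'c' x 1 => "c1"
  'b' x 2 => "b2"
  'c' x 2 => "c2"
  'a' x 1 => "a1"
  'b' x 2 => "b2"
  'c' x 1 => "c1"
  'a' x 1 => "a1"
Compressed: "a1b1c1b2c2a1b2c1a1"
Compressed length: 18

18


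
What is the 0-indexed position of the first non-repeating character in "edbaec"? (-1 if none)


Input: edbaec
Character frequencies:
  'a': 1
  'b': 1
  'c': 1
  'd': 1
  'e': 2
Scanning left to right for freq == 1:
  Position 0 ('e'): freq=2, skip
  Position 1 ('d'): unique! => answer = 1

1


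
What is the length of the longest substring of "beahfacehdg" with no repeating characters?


Input: "beahfacehdg"
Sliding window (track last position of each char):
  Position 0 ('b'): window [0,0] length 1 -- new best
  Position 1 ('e'): window [0,1] length 2 -- new best
  Position 2 ('a'): window [0,2] length 3 -- new best
  Position 3 ('h'): window [0,3] length 4 -- new best
  Position 4 ('f'): window [0,4] length 5 -- new best
  Position 5 ('a'): repeat (last at 2), move window start to 3
  Position 5 ('a'): window [3,5] length 3
  Position 6 ('c'): window [3,6] length 4
  Position 7 ('e'): window [3,7] length 5
  Position 8 ('h'): repeat (last at 3), move window start to 4
  Position 8 ('h'): window [4,8] length 5
  Position 9 ('d'): window [4,9] length 6 -- new best
  Position 10 ('g'): window [4,10] length 7 -- new best
Longest substring with no repeats: "facehdg" with length 7

7


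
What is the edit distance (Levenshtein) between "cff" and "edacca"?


Computing edit distance: "cff" -> "edacca"
DP table:
           e    d    a    c    c    a
      0    1    2    3    4    5    6
  c   1    1    2    3    3    4    5
  f   2    2    2    3    4    4    5
  f   3    3    3    3    4    5    5
Edit distance = dp[3][6] = 5

5


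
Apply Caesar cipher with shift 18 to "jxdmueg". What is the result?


Caesar cipher: shift "jxdmueg" by 18
  'j' (pos 9) + 18 = pos 1 = 'b'
  'x' (pos 23) + 18 = pos 15 = 'p'
  'd' (pos 3) + 18 = pos 21 = 'v'
  'm' (pos 12) + 18 = pos 4 = 'e'
  'u' (pos 20) + 18 = pos 12 = 'm'
  'e' (pos 4) + 18 = pos 22 = 'w'
  'g' (pos 6) + 18 = pos 24 = 'y'
Result: bpvemwy

bpvemwy


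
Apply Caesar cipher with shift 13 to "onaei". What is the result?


Caesar cipher: shift "onaei" by 13
  'o' (pos 14) + 13 = pos 1 = 'b'
  'n' (pos 13) + 13 = pos 0 = 'a'
  'a' (pos 0) + 13 = pos 13 = 'n'
  'e' (pos 4) + 13 = pos 17 = 'r'
  'i' (pos 8) + 13 = pos 21 = 'v'
Result: banrv

banrv


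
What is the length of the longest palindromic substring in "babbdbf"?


Input: "babbdbf"
Checking substrings for palindromes:
  [0:3] "bab" (len 3) => palindrome
  [3:6] "bdb" (len 3) => palindrome
  [2:4] "bb" (len 2) => palindrome
Longest palindromic substring: "bab" with length 3

3


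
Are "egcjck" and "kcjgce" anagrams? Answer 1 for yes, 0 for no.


Strings: "egcjck", "kcjgce"
Sorted first:  ccegjk
Sorted second: ccegjk
Sorted forms match => anagrams

1


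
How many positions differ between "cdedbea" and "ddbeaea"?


Comparing "cdedbea" and "ddbeaea" position by position:
  Position 0: 'c' vs 'd' => DIFFER
  Position 1: 'd' vs 'd' => same
  Position 2: 'e' vs 'b' => DIFFER
  Position 3: 'd' vs 'e' => DIFFER
  Position 4: 'b' vs 'a' => DIFFER
  Position 5: 'e' vs 'e' => same
  Position 6: 'a' vs 'a' => same
Positions that differ: 4

4


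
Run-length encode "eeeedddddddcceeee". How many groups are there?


Input: eeeedddddddcceeee
Scanning for consecutive runs:
  Group 1: 'e' x 4 (positions 0-3)
  Group 2: 'd' x 7 (positions 4-10)
  Group 3: 'c' x 2 (positions 11-12)
  Group 4: 'e' x 4 (positions 13-16)
Total groups: 4

4


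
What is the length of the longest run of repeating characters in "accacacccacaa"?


Input: "accacacccacaa"
Scanning for longest run:
  Position 1 ('c'): new char, reset run to 1
  Position 2 ('c'): continues run of 'c', length=2
  Position 3 ('a'): new char, reset run to 1
  Position 4 ('c'): new char, reset run to 1
  Position 5 ('a'): new char, reset run to 1
  Position 6 ('c'): new char, reset run to 1
  Position 7 ('c'): continues run of 'c', length=2
  Position 8 ('c'): continues run of 'c', length=3
  Position 9 ('a'): new char, reset run to 1
  Position 10 ('c'): new char, reset run to 1
  Position 11 ('a'): new char, reset run to 1
  Position 12 ('a'): continues run of 'a', length=2
Longest run: 'c' with length 3

3


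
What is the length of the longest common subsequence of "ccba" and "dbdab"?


LCS of "ccba" and "dbdab"
DP table:
           d    b    d    a    b
      0    0    0    0    0    0
  c   0    0    0    0    0    0
  c   0    0    0    0    0    0
  b   0    0    1    1    1    1
  a   0    0    1    1    2    2
LCS length = dp[4][5] = 2

2


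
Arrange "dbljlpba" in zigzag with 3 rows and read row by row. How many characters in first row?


Zigzag "dbljlpba" into 3 rows:
Placing characters:
  'd' => row 0
  'b' => row 1
  'l' => row 2
  'j' => row 1
  'l' => row 0
  'p' => row 1
  'b' => row 2
  'a' => row 1
Rows:
  Row 0: "dl"
  Row 1: "bjpa"
  Row 2: "lb"
First row length: 2

2


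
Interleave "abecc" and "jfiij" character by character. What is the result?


Interleaving "abecc" and "jfiij":
  Position 0: 'a' from first, 'j' from second => "aj"
  Position 1: 'b' from first, 'f' from second => "bf"
  Position 2: 'e' from first, 'i' from second => "ei"
  Position 3: 'c' from first, 'i' from second => "ci"
  Position 4: 'c' from first, 'j' from second => "cj"
Result: ajbfeicicj

ajbfeicicj


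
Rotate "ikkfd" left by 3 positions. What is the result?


Input: "ikkfd", rotate left by 3
First 3 characters: "ikk"
Remaining characters: "fd"
Concatenate remaining + first: "fd" + "ikk" = "fdikk"

fdikk


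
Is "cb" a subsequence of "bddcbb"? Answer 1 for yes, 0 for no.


Check if "cb" is a subsequence of "bddcbb"
Greedy scan:
  Position 0 ('b'): no match needed
  Position 1 ('d'): no match needed
  Position 2 ('d'): no match needed
  Position 3 ('c'): matches sub[0] = 'c'
  Position 4 ('b'): matches sub[1] = 'b'
  Position 5 ('b'): no match needed
All 2 characters matched => is a subsequence

1


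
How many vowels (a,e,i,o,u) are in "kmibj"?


Input: kmibj
Checking each character:
  'k' at position 0: consonant
  'm' at position 1: consonant
  'i' at position 2: vowel (running total: 1)
  'b' at position 3: consonant
  'j' at position 4: consonant
Total vowels: 1

1


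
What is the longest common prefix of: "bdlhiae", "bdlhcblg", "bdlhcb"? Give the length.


Words: bdlhiae, bdlhcblg, bdlhcb
  Position 0: all 'b' => match
  Position 1: all 'd' => match
  Position 2: all 'l' => match
  Position 3: all 'h' => match
  Position 4: ('i', 'c', 'c') => mismatch, stop
LCP = "bdlh" (length 4)

4


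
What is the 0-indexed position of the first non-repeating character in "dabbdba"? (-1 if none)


Input: dabbdba
Character frequencies:
  'a': 2
  'b': 3
  'd': 2
Scanning left to right for freq == 1:
  Position 0 ('d'): freq=2, skip
  Position 1 ('a'): freq=2, skip
  Position 2 ('b'): freq=3, skip
  Position 3 ('b'): freq=3, skip
  Position 4 ('d'): freq=2, skip
  Position 5 ('b'): freq=3, skip
  Position 6 ('a'): freq=2, skip
  No unique character found => answer = -1

-1


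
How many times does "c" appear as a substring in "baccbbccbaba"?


Searching for "c" in "baccbbccbaba"
Scanning each position:
  Position 0: "b" => no
  Position 1: "a" => no
  Position 2: "c" => MATCH
  Position 3: "c" => MATCH
  Position 4: "b" => no
  Position 5: "b" => no
  Position 6: "c" => MATCH
  Position 7: "c" => MATCH
  Position 8: "b" => no
  Position 9: "a" => no
  Position 10: "b" => no
  Position 11: "a" => no
Total occurrences: 4

4


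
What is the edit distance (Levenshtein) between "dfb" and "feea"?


Computing edit distance: "dfb" -> "feea"
DP table:
           f    e    e    a
      0    1    2    3    4
  d   1    1    2    3    4
  f   2    1    2    3    4
  b   3    2    2    3    4
Edit distance = dp[3][4] = 4

4


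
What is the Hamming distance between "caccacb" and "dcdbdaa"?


Comparing "caccacb" and "dcdbdaa" position by position:
  Position 0: 'c' vs 'd' => differ
  Position 1: 'a' vs 'c' => differ
  Position 2: 'c' vs 'd' => differ
  Position 3: 'c' vs 'b' => differ
  Position 4: 'a' vs 'd' => differ
  Position 5: 'c' vs 'a' => differ
  Position 6: 'b' vs 'a' => differ
Total differences (Hamming distance): 7

7


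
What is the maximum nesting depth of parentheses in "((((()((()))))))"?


Input: "((((()((()))))))"
Tracking depth:
  Position 0 '(': depth becomes 1
  Position 1 '(': depth becomes 2
  Position 2 '(': depth becomes 3
  Position 3 '(': depth becomes 4
  Position 4 '(': depth becomes 5
  Position 5 ')': depth becomes 4
  Position 6 '(': depth becomes 5
  Position 7 '(': depth becomes 6
  Position 8 '(': depth becomes 7
  Position 9 ')': depth becomes 6
  Position 10 ')': depth becomes 5
  Position 11 ')': depth becomes 4
  Position 12 ')': depth becomes 3
  Position 13 ')': depth becomes 2
  Position 14 ')': depth becomes 1
  Position 15 ')': depth becomes 0
Maximum depth reached: 7

7


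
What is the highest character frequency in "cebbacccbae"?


Input: cebbacccbae
Character counts:
  'a': 2
  'b': 3
  'c': 4
  'e': 2
Maximum frequency: 4

4


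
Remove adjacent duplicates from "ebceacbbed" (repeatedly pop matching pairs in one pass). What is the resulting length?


Input: ebceacbbed
Stack-based adjacent duplicate removal:
  Read 'e': push. Stack: e
  Read 'b': push. Stack: eb
  Read 'c': push. Stack: ebc
  Read 'e': push. Stack: ebce
  Read 'a': push. Stack: ebcea
  Read 'c': push. Stack: ebceac
  Read 'b': push. Stack: ebceacb
  Read 'b': matches stack top 'b' => pop. Stack: ebceac
  Read 'e': push. Stack: ebceace
  Read 'd': push. Stack: ebceaced
Final stack: "ebceaced" (length 8)

8


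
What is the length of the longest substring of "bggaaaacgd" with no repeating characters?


Input: "bggaaaacgd"
Sliding window (track last position of each char):
  Position 0 ('b'): window [0,0] length 1 -- new best
  Position 1 ('g'): window [0,1] length 2 -- new best
  Position 2 ('g'): repeat (last at 1), move window start to 2
  Position 2 ('g'): window [2,2] length 1
  Position 3 ('a'): window [2,3] length 2
  Position 4 ('a'): repeat (last at 3), move window start to 4
  Position 4 ('a'): window [4,4] length 1
  Position 5 ('a'): repeat (last at 4), move window start to 5
  Position 5 ('a'): window [5,5] length 1
  Position 6 ('a'): repeat (last at 5), move window start to 6
  Position 6 ('a'): window [6,6] length 1
  Position 7 ('c'): window [6,7] length 2
  Position 8 ('g'): window [6,8] length 3 -- new best
  Position 9 ('d'): window [6,9] length 4 -- new best
Longest substring with no repeats: "acgd" with length 4

4


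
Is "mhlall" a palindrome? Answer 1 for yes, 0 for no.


Input: mhlall
Reversed: llalhm
  Compare pos 0 ('m') with pos 5 ('l'): MISMATCH
  Compare pos 1 ('h') with pos 4 ('l'): MISMATCH
  Compare pos 2 ('l') with pos 3 ('a'): MISMATCH
Result: not a palindrome

0


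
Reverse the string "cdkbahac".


Input: cdkbahac
Reading characters right to left:
  Position 7: 'c'
  Position 6: 'a'
  Position 5: 'h'
  Position 4: 'a'
  Position 3: 'b'
  Position 2: 'k'
  Position 1: 'd'
  Position 0: 'c'
Reversed: cahabkdc

cahabkdc


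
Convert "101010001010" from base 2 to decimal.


Input: "101010001010" in base 2
Positional expansion:
  Digit '1' (value 1) x 2^11 = 2048
  Digit '0' (value 0) x 2^10 = 0
  Digit '1' (value 1) x 2^9 = 512
  Digit '0' (value 0) x 2^8 = 0
  Digit '1' (value 1) x 2^7 = 128
  Digit '0' (value 0) x 2^6 = 0
  Digit '0' (value 0) x 2^5 = 0
  Digit '0' (value 0) x 2^4 = 0
  Digit '1' (value 1) x 2^3 = 8
  Digit '0' (value 0) x 2^2 = 0
  Digit '1' (value 1) x 2^1 = 2
  Digit '0' (value 0) x 2^0 = 0
Sum = 2698

2698


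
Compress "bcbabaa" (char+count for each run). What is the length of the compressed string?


Input: bcbabaa
Runs:
  'b' x 1 => "b1"
  'c' x 1 => "c1"
  'b' x 1 => "b1"
  'a' x 1 => "a1"
  'b' x 1 => "b1"
  'a' x 2 => "a2"
Compressed: "b1c1b1a1b1a2"
Compressed length: 12

12


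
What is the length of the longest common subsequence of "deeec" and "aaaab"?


LCS of "deeec" and "aaaab"
DP table:
           a    a    a    a    b
      0    0    0    0    0    0
  d   0    0    0    0    0    0
  e   0    0    0    0    0    0
  e   0    0    0    0    0    0
  e   0    0    0    0    0    0
  c   0    0    0    0    0    0
LCS length = dp[5][5] = 0

0


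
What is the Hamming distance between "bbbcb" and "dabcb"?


Comparing "bbbcb" and "dabcb" position by position:
  Position 0: 'b' vs 'd' => differ
  Position 1: 'b' vs 'a' => differ
  Position 2: 'b' vs 'b' => same
  Position 3: 'c' vs 'c' => same
  Position 4: 'b' vs 'b' => same
Total differences (Hamming distance): 2

2


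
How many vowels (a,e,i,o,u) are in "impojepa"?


Input: impojepa
Checking each character:
  'i' at position 0: vowel (running total: 1)
  'm' at position 1: consonant
  'p' at position 2: consonant
  'o' at position 3: vowel (running total: 2)
  'j' at position 4: consonant
  'e' at position 5: vowel (running total: 3)
  'p' at position 6: consonant
  'a' at position 7: vowel (running total: 4)
Total vowels: 4

4


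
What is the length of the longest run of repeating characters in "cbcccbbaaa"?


Input: "cbcccbbaaa"
Scanning for longest run:
  Position 1 ('b'): new char, reset run to 1
  Position 2 ('c'): new char, reset run to 1
  Position 3 ('c'): continues run of 'c', length=2
  Position 4 ('c'): continues run of 'c', length=3
  Position 5 ('b'): new char, reset run to 1
  Position 6 ('b'): continues run of 'b', length=2
  Position 7 ('a'): new char, reset run to 1
  Position 8 ('a'): continues run of 'a', length=2
  Position 9 ('a'): continues run of 'a', length=3
Longest run: 'c' with length 3

3


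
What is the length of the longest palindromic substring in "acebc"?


Input: "acebc"
Checking substrings for palindromes:
  No multi-char palindromic substrings found
Longest palindromic substring: "a" with length 1

1


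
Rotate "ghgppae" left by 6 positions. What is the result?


Input: "ghgppae", rotate left by 6
First 6 characters: "ghgppa"
Remaining characters: "e"
Concatenate remaining + first: "e" + "ghgppa" = "eghgppa"

eghgppa


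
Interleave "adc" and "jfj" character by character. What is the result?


Interleaving "adc" and "jfj":
  Position 0: 'a' from first, 'j' from second => "aj"
  Position 1: 'd' from first, 'f' from second => "df"
  Position 2: 'c' from first, 'j' from second => "cj"
Result: ajdfcj

ajdfcj


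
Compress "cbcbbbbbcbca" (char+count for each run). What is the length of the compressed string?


Input: cbcbbbbbcbca
Runs:
  'c' x 1 => "c1"
  'b' x 1 => "b1"
  'c' x 1 => "c1"
  'b' x 5 => "b5"
  'c' x 1 => "c1"
  'b' x 1 => "b1"
  'c' x 1 => "c1"
  'a' x 1 => "a1"
Compressed: "c1b1c1b5c1b1c1a1"
Compressed length: 16

16


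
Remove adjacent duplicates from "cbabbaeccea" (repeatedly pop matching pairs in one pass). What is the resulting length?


Input: cbabbaeccea
Stack-based adjacent duplicate removal:
  Read 'c': push. Stack: c
  Read 'b': push. Stack: cb
  Read 'a': push. Stack: cba
  Read 'b': push. Stack: cbab
  Read 'b': matches stack top 'b' => pop. Stack: cba
  Read 'a': matches stack top 'a' => pop. Stack: cb
  Read 'e': push. Stack: cbe
  Read 'c': push. Stack: cbec
  Read 'c': matches stack top 'c' => pop. Stack: cbe
  Read 'e': matches stack top 'e' => pop. Stack: cb
  Read 'a': push. Stack: cba
Final stack: "cba" (length 3)

3


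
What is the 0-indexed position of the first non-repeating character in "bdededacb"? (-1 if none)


Input: bdededacb
Character frequencies:
  'a': 1
  'b': 2
  'c': 1
  'd': 3
  'e': 2
Scanning left to right for freq == 1:
  Position 0 ('b'): freq=2, skip
  Position 1 ('d'): freq=3, skip
  Position 2 ('e'): freq=2, skip
  Position 3 ('d'): freq=3, skip
  Position 4 ('e'): freq=2, skip
  Position 5 ('d'): freq=3, skip
  Position 6 ('a'): unique! => answer = 6

6


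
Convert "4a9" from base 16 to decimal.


Input: "4a9" in base 16
Positional expansion:
  Digit '4' (value 4) x 16^2 = 1024
  Digit 'a' (value 10) x 16^1 = 160
  Digit '9' (value 9) x 16^0 = 9
Sum = 1193

1193


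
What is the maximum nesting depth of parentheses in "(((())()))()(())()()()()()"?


Input: "(((())()))()(())()()()()()"
Tracking depth:
  Position 0 '(': depth becomes 1
  Position 1 '(': depth becomes 2
  Position 2 '(': depth becomes 3
  Position 3 '(': depth becomes 4
  Position 4 ')': depth becomes 3
  Position 5 ')': depth becomes 2
  Position 6 '(': depth becomes 3
  Position 7 ')': depth becomes 2
  Position 8 ')': depth becomes 1
  Position 9 ')': depth becomes 0
  Position 10 '(': depth becomes 1
  Position 11 ')': depth becomes 0
  Position 12 '(': depth becomes 1
  Position 13 '(': depth becomes 2
  Position 14 ')': depth becomes 1
  Position 15 ')': depth becomes 0
  Position 16 '(': depth becomes 1
  Position 17 ')': depth becomes 0
  Position 18 '(': depth becomes 1
  Position 19 ')': depth becomes 0
  Position 20 '(': depth becomes 1
  Position 21 ')': depth becomes 0
  Position 22 '(': depth becomes 1
  Position 23 ')': depth becomes 0
  Position 24 '(': depth becomes 1
  Position 25 ')': depth becomes 0
Maximum depth reached: 4

4


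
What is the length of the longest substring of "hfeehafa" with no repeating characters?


Input: "hfeehafa"
Sliding window (track last position of each char):
  Position 0 ('h'): window [0,0] length 1 -- new best
  Position 1 ('f'): window [0,1] length 2 -- new best
  Position 2 ('e'): window [0,2] length 3 -- new best
  Position 3 ('e'): repeat (last at 2), move window start to 3
  Position 3 ('e'): window [3,3] length 1
  Position 4 ('h'): window [3,4] length 2
  Position 5 ('a'): window [3,5] length 3
  Position 6 ('f'): window [3,6] length 4 -- new best
  Position 7 ('a'): repeat (last at 5), move window start to 6
  Position 7 ('a'): window [6,7] length 2
Longest substring with no repeats: "ehaf" with length 4

4


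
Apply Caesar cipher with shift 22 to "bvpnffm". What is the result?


Caesar cipher: shift "bvpnffm" by 22
  'b' (pos 1) + 22 = pos 23 = 'x'
  'v' (pos 21) + 22 = pos 17 = 'r'
  'p' (pos 15) + 22 = pos 11 = 'l'
  'n' (pos 13) + 22 = pos 9 = 'j'
  'f' (pos 5) + 22 = pos 1 = 'b'
  'f' (pos 5) + 22 = pos 1 = 'b'
  'm' (pos 12) + 22 = pos 8 = 'i'
Result: xrljbbi

xrljbbi


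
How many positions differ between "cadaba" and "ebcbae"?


Comparing "cadaba" and "ebcbae" position by position:
  Position 0: 'c' vs 'e' => DIFFER
  Position 1: 'a' vs 'b' => DIFFER
  Position 2: 'd' vs 'c' => DIFFER
  Position 3: 'a' vs 'b' => DIFFER
  Position 4: 'b' vs 'a' => DIFFER
  Position 5: 'a' vs 'e' => DIFFER
Positions that differ: 6

6


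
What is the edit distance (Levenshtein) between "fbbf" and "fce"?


Computing edit distance: "fbbf" -> "fce"
DP table:
           f    c    e
      0    1    2    3
  f   1    0    1    2
  b   2    1    1    2
  b   3    2    2    2
  f   4    3    3    3
Edit distance = dp[4][3] = 3

3


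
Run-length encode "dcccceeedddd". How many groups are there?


Input: dcccceeedddd
Scanning for consecutive runs:
  Group 1: 'd' x 1 (positions 0-0)
  Group 2: 'c' x 4 (positions 1-4)
  Group 3: 'e' x 3 (positions 5-7)
  Group 4: 'd' x 4 (positions 8-11)
Total groups: 4

4


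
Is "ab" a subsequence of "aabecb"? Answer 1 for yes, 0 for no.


Check if "ab" is a subsequence of "aabecb"
Greedy scan:
  Position 0 ('a'): matches sub[0] = 'a'
  Position 1 ('a'): no match needed
  Position 2 ('b'): matches sub[1] = 'b'
  Position 3 ('e'): no match needed
  Position 4 ('c'): no match needed
  Position 5 ('b'): no match needed
All 2 characters matched => is a subsequence

1


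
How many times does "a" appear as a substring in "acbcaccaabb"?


Searching for "a" in "acbcaccaabb"
Scanning each position:
  Position 0: "a" => MATCH
  Position 1: "c" => no
  Position 2: "b" => no
  Position 3: "c" => no
  Position 4: "a" => MATCH
  Position 5: "c" => no
  Position 6: "c" => no
  Position 7: "a" => MATCH
  Position 8: "a" => MATCH
  Position 9: "b" => no
  Position 10: "b" => no
Total occurrences: 4

4


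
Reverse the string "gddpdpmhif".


Input: gddpdpmhif
Reading characters right to left:
  Position 9: 'f'
  Position 8: 'i'
  Position 7: 'h'
  Position 6: 'm'
  Position 5: 'p'
  Position 4: 'd'
  Position 3: 'p'
  Position 2: 'd'
  Position 1: 'd'
  Position 0: 'g'
Reversed: fihmpdpddg

fihmpdpddg


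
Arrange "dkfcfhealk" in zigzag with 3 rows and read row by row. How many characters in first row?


Zigzag "dkfcfhealk" into 3 rows:
Placing characters:
  'd' => row 0
  'k' => row 1
  'f' => row 2
  'c' => row 1
  'f' => row 0
  'h' => row 1
  'e' => row 2
  'a' => row 1
  'l' => row 0
  'k' => row 1
Rows:
  Row 0: "dfl"
  Row 1: "kchak"
  Row 2: "fe"
First row length: 3

3


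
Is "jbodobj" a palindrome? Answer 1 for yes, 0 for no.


Input: jbodobj
Reversed: jbodobj
  Compare pos 0 ('j') with pos 6 ('j'): match
  Compare pos 1 ('b') with pos 5 ('b'): match
  Compare pos 2 ('o') with pos 4 ('o'): match
Result: palindrome

1


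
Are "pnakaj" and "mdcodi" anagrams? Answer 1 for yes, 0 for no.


Strings: "pnakaj", "mdcodi"
Sorted first:  aajknp
Sorted second: cddimo
Differ at position 0: 'a' vs 'c' => not anagrams

0


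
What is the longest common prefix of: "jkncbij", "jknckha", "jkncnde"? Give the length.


Words: jkncbij, jknckha, jkncnde
  Position 0: all 'j' => match
  Position 1: all 'k' => match
  Position 2: all 'n' => match
  Position 3: all 'c' => match
  Position 4: ('b', 'k', 'n') => mismatch, stop
LCP = "jknc" (length 4)

4


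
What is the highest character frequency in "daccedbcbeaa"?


Input: daccedbcbeaa
Character counts:
  'a': 3
  'b': 2
  'c': 3
  'd': 2
  'e': 2
Maximum frequency: 3

3


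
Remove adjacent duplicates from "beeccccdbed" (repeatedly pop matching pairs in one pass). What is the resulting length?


Input: beeccccdbed
Stack-based adjacent duplicate removal:
  Read 'b': push. Stack: b
  Read 'e': push. Stack: be
  Read 'e': matches stack top 'e' => pop. Stack: b
  Read 'c': push. Stack: bc
  Read 'c': matches stack top 'c' => pop. Stack: b
  Read 'c': push. Stack: bc
  Read 'c': matches stack top 'c' => pop. Stack: b
  Read 'd': push. Stack: bd
  Read 'b': push. Stack: bdb
  Read 'e': push. Stack: bdbe
  Read 'd': push. Stack: bdbed
Final stack: "bdbed" (length 5)

5


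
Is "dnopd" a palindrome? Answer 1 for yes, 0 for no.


Input: dnopd
Reversed: dpond
  Compare pos 0 ('d') with pos 4 ('d'): match
  Compare pos 1 ('n') with pos 3 ('p'): MISMATCH
Result: not a palindrome

0


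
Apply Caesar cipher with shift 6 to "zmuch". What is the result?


Caesar cipher: shift "zmuch" by 6
  'z' (pos 25) + 6 = pos 5 = 'f'
  'm' (pos 12) + 6 = pos 18 = 's'
  'u' (pos 20) + 6 = pos 0 = 'a'
  'c' (pos 2) + 6 = pos 8 = 'i'
  'h' (pos 7) + 6 = pos 13 = 'n'
Result: fsain

fsain


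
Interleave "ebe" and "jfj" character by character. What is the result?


Interleaving "ebe" and "jfj":
  Position 0: 'e' from first, 'j' from second => "ej"
  Position 1: 'b' from first, 'f' from second => "bf"
  Position 2: 'e' from first, 'j' from second => "ej"
Result: ejbfej

ejbfej


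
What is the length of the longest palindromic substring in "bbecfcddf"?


Input: "bbecfcddf"
Checking substrings for palindromes:
  [3:6] "cfc" (len 3) => palindrome
  [0:2] "bb" (len 2) => palindrome
  [6:8] "dd" (len 2) => palindrome
Longest palindromic substring: "cfc" with length 3

3


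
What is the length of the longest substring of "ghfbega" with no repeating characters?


Input: "ghfbega"
Sliding window (track last position of each char):
  Position 0 ('g'): window [0,0] length 1 -- new best
  Position 1 ('h'): window [0,1] length 2 -- new best
  Position 2 ('f'): window [0,2] length 3 -- new best
  Position 3 ('b'): window [0,3] length 4 -- new best
  Position 4 ('e'): window [0,4] length 5 -- new best
  Position 5 ('g'): repeat (last at 0), move window start to 1
  Position 5 ('g'): window [1,5] length 5
  Position 6 ('a'): window [1,6] length 6 -- new best
Longest substring with no repeats: "hfbega" with length 6

6


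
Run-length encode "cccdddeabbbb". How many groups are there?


Input: cccdddeabbbb
Scanning for consecutive runs:
  Group 1: 'c' x 3 (positions 0-2)
  Group 2: 'd' x 3 (positions 3-5)
  Group 3: 'e' x 1 (positions 6-6)
  Group 4: 'a' x 1 (positions 7-7)
  Group 5: 'b' x 4 (positions 8-11)
Total groups: 5

5


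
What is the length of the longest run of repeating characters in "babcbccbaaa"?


Input: "babcbccbaaa"
Scanning for longest run:
  Position 1 ('a'): new char, reset run to 1
  Position 2 ('b'): new char, reset run to 1
  Position 3 ('c'): new char, reset run to 1
  Position 4 ('b'): new char, reset run to 1
  Position 5 ('c'): new char, reset run to 1
  Position 6 ('c'): continues run of 'c', length=2
  Position 7 ('b'): new char, reset run to 1
  Position 8 ('a'): new char, reset run to 1
  Position 9 ('a'): continues run of 'a', length=2
  Position 10 ('a'): continues run of 'a', length=3
Longest run: 'a' with length 3

3


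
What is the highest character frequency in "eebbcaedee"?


Input: eebbcaedee
Character counts:
  'a': 1
  'b': 2
  'c': 1
  'd': 1
  'e': 5
Maximum frequency: 5

5


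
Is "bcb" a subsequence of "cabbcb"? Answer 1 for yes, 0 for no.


Check if "bcb" is a subsequence of "cabbcb"
Greedy scan:
  Position 0 ('c'): no match needed
  Position 1 ('a'): no match needed
  Position 2 ('b'): matches sub[0] = 'b'
  Position 3 ('b'): no match needed
  Position 4 ('c'): matches sub[1] = 'c'
  Position 5 ('b'): matches sub[2] = 'b'
All 3 characters matched => is a subsequence

1


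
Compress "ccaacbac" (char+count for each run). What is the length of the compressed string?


Input: ccaacbac
Runs:
  'c' x 2 => "c2"
  'a' x 2 => "a2"
  'c' x 1 => "c1"
  'b' x 1 => "b1"
  'a' x 1 => "a1"
  'c' x 1 => "c1"
Compressed: "c2a2c1b1a1c1"
Compressed length: 12

12


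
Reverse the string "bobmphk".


Input: bobmphk
Reading characters right to left:
  Position 6: 'k'
  Position 5: 'h'
  Position 4: 'p'
  Position 3: 'm'
  Position 2: 'b'
  Position 1: 'o'
  Position 0: 'b'
Reversed: khpmbob

khpmbob


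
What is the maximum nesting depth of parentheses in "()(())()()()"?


Input: "()(())()()()"
Tracking depth:
  Position 0 '(': depth becomes 1
  Position 1 ')': depth becomes 0
  Position 2 '(': depth becomes 1
  Position 3 '(': depth becomes 2
  Position 4 ')': depth becomes 1
  Position 5 ')': depth becomes 0
  Position 6 '(': depth becomes 1
  Position 7 ')': depth becomes 0
  Position 8 '(': depth becomes 1
  Position 9 ')': depth becomes 0
  Position 10 '(': depth becomes 1
  Position 11 ')': depth becomes 0
Maximum depth reached: 2

2


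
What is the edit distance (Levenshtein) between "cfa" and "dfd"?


Computing edit distance: "cfa" -> "dfd"
DP table:
           d    f    d
      0    1    2    3
  c   1    1    2    3
  f   2    2    1    2
  a   3    3    2    2
Edit distance = dp[3][3] = 2

2


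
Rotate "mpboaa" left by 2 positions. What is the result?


Input: "mpboaa", rotate left by 2
First 2 characters: "mp"
Remaining characters: "boaa"
Concatenate remaining + first: "boaa" + "mp" = "boaamp"

boaamp


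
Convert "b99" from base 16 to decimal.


Input: "b99" in base 16
Positional expansion:
  Digit 'b' (value 11) x 16^2 = 2816
  Digit '9' (value 9) x 16^1 = 144
  Digit '9' (value 9) x 16^0 = 9
Sum = 2969

2969
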